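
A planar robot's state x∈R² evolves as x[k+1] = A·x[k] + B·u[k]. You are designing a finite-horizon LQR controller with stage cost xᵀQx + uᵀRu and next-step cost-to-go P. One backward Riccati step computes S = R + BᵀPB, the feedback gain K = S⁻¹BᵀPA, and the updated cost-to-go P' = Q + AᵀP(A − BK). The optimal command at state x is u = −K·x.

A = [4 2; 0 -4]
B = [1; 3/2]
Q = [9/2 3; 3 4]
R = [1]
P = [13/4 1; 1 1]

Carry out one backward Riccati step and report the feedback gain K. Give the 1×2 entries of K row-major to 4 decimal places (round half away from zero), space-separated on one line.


2.0000 -0.0526

BᵀP = [4.7500 2.5000]
S = R + BᵀPB = [1] + [8.5000] = [9.5000]
BᵀPA = [19.0000 -0.5000]
K = S⁻¹·BᵀPA = [2.0000 -0.0526]
A−BK = [2.0000 2.0526; -3.0000 -3.9211]
AᵀP(A−BK) = [14.0000 11.0000; 11.0000 12.9737]
P' = Q + AᵀP(A−BK) = [18.5000 14.0000; 14.0000 16.9737]
tr(P') = 35.4737


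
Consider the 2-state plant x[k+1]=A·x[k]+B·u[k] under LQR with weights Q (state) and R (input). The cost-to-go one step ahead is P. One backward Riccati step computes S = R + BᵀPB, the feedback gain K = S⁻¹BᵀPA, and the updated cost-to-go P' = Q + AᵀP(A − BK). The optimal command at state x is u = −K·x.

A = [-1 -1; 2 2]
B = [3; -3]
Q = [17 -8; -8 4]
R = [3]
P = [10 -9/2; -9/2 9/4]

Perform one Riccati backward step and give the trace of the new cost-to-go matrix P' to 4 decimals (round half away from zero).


BᵀP = [43.5000 -20.2500]
S = R + BᵀPB = [3] + [191.2500] = [194.2500]
BᵀPA = [-84.0000 -84.0000]
K = S⁻¹·BᵀPA = [-0.4324 -0.4324]
A−BK = [0.2973 0.2973; 0.7027 0.7027]
AᵀP(A−BK) = [0.6757 0.6757; 0.6757 0.6757]
P' = Q + AᵀP(A−BK) = [17.6757 -7.3243; -7.3243 4.6757]
tr(P') = 22.3514

22.3514


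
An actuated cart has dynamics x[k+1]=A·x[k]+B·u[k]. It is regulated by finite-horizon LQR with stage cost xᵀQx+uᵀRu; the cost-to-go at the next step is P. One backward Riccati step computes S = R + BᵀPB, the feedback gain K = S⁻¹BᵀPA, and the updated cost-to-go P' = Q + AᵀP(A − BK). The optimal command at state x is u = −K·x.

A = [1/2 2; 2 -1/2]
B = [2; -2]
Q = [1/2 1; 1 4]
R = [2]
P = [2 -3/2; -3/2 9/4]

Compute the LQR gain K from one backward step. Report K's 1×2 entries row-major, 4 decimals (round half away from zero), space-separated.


-0.3710 0.5726

BᵀP = [7.0000 -7.5000]
S = R + BᵀPB = [2] + [29.0000] = [31.0000]
BᵀPA = [-11.5000 17.7500]
K = S⁻¹·BᵀPA = [-0.3710 0.5726]
A−BK = [1.2419 0.8548; 1.2581 0.6452]
AᵀP(A−BK) = [2.2339 0.7097; 0.7097 1.3992]
P' = Q + AᵀP(A−BK) = [2.7339 1.7097; 1.7097 5.3992]
tr(P') = 8.1331


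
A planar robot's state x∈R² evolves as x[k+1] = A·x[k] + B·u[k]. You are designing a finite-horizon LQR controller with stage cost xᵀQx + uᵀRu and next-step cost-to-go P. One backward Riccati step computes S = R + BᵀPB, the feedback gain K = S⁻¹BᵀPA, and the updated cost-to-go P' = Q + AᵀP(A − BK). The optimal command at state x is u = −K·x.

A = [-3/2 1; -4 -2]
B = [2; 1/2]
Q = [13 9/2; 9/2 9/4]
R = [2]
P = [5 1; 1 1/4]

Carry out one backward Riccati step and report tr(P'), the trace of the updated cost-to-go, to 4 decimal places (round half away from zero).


BᵀP = [10.5000 2.1250]
S = R + BᵀPB = [2] + [22.0625] = [24.0625]
BᵀPA = [-24.2500 6.2500]
K = S⁻¹·BᵀPA = [-1.0078 0.2597]
A−BK = [0.5156 0.4805; -3.4961 -2.1299]
AᵀP(A−BK) = [2.8110 -0.2013; -0.2013 0.3766]
P' = Q + AᵀP(A−BK) = [15.8110 4.2987; 4.2987 2.6266]
tr(P') = 18.4377

18.4377


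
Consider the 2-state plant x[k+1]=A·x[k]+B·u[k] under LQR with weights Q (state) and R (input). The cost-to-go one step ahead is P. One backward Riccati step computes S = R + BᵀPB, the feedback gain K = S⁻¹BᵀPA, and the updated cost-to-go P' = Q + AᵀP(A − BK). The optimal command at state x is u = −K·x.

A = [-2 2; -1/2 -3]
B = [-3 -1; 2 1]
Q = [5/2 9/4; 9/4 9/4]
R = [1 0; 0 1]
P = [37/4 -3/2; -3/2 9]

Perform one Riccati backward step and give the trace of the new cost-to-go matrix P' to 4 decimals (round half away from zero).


BᵀP = [-30.7500 22.5000; -10.7500 10.5000]
S = R + BᵀPB = [1 0; 0 1] + [137.2500 53.2500; 53.2500 21.2500] = [138.2500 53.2500; 53.2500 22.2500]
BᵀPA = [50.2500 -129.0000; 16.2500 -53.0000]
K = S⁻¹·BᵀPA = [1.0509 -0.1996; -1.7848 -1.9044]
A−BK = [-0.6320 -0.5031; -0.8170 -0.6965]
AᵀP(A−BK) = [12.4439 9.9751; 9.9751 9.3222]
P' = Q + AᵀP(A−BK) = [14.9439 12.2251; 12.2251 11.5722]
tr(P') = 26.5161

26.5161


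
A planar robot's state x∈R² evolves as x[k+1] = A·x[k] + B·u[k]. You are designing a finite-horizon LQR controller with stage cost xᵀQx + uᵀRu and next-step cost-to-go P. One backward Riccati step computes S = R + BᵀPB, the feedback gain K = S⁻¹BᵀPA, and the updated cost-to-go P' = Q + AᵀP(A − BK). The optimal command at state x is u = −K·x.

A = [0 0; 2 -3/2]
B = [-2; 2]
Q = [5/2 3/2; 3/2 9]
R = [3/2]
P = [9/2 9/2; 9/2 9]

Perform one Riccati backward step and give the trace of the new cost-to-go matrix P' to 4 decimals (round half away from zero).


BᵀP = [0.0000 9.0000]
S = R + BᵀPB = [3/2] + [18.0000] = [19.5000]
BᵀPA = [18.0000 -13.5000]
K = S⁻¹·BᵀPA = [0.9231 -0.6923]
A−BK = [1.8462 -1.3846; 0.1538 -0.1154]
AᵀP(A−BK) = [19.3846 -14.5385; -14.5385 10.9038]
P' = Q + AᵀP(A−BK) = [21.8846 -13.0385; -13.0385 19.9038]
tr(P') = 41.7885

41.7885


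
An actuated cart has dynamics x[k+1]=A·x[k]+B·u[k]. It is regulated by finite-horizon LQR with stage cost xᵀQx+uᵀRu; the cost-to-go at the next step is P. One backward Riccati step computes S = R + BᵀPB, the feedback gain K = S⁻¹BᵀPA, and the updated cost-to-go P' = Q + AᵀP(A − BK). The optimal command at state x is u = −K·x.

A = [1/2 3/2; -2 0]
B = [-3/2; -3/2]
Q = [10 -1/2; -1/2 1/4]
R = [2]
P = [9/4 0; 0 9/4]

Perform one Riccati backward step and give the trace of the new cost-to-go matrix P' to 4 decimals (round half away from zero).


BᵀP = [-3.3750 -3.3750]
S = R + BᵀPB = [2] + [10.1250] = [12.1250]
BᵀPA = [5.0625 -5.0625]
K = S⁻¹·BᵀPA = [0.4175 -0.4175]
A−BK = [1.1263 0.8737; -1.3737 -0.6263]
AᵀP(A−BK) = [7.4488 3.8012; 3.8012 2.9488]
P' = Q + AᵀP(A−BK) = [17.4488 3.3012; 3.3012 3.1988]
tr(P') = 20.6476

20.6476


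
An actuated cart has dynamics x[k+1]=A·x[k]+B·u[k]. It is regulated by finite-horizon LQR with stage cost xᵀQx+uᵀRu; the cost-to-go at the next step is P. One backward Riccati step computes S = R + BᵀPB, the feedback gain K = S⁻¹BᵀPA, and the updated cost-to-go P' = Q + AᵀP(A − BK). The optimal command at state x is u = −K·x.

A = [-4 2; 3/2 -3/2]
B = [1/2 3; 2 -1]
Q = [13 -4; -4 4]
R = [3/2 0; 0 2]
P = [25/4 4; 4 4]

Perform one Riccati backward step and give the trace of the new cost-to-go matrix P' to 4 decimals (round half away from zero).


BᵀP = [11.1250 10.0000; 14.7500 8.0000]
S = R + BᵀPB = [3/2 0; 0 2] + [25.5625 23.3750; 23.3750 36.2500] = [27.0625 23.3750; 23.3750 38.2500]
BᵀPA = [-29.5000 7.2500; -47.0000 17.5000]
K = S⁻¹·BᵀPA = [-0.0609 -0.2696; -1.1916 0.6223]
A−BK = [-0.3949 0.2680; 0.4302 -0.3386]
AᵀP(A−BK) = [3.2010 -1.7064; -1.7064 1.0650]
P' = Q + AᵀP(A−BK) = [16.2010 -5.7064; -5.7064 5.0650]
tr(P') = 21.2660

21.2660


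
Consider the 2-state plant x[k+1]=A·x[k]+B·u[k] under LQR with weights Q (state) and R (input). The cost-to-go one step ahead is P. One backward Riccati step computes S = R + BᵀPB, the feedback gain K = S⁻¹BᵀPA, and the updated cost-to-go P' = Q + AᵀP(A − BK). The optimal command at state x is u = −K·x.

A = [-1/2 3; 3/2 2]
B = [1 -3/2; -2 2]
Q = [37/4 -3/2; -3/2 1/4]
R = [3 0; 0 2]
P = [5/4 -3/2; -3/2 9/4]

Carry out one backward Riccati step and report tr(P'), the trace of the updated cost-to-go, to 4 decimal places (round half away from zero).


12.1685

BᵀP = [4.2500 -6.0000; -4.8750 6.7500]
S = R + BᵀPB = [3 0; 0 2] + [16.2500 -18.3750; -18.3750 20.8125] = [19.2500 -18.3750; -18.3750 22.8125]
BᵀPA = [-11.1250 0.7500; 12.5625 -1.1250]
K = S⁻¹·BᵀPA = [-0.2261 -0.0351; 0.3685 -0.0776]
A−BK = [0.2789 2.9187; 0.3107 2.0850]
AᵀP(A−BK) = [0.4795 0.2092; 0.2092 2.1890]
P' = Q + AᵀP(A−BK) = [9.7295 -1.2908; -1.2908 2.4390]
tr(P') = 12.1685


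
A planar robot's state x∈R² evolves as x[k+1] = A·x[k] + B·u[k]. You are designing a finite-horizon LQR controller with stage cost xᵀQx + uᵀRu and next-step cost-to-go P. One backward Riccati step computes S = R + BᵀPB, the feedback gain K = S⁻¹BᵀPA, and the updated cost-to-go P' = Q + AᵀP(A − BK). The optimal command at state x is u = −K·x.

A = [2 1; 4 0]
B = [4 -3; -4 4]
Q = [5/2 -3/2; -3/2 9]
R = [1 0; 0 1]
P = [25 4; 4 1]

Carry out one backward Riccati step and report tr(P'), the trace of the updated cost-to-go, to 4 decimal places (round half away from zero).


27.5502

BᵀP = [84.0000 12.0000; -59.0000 -8.0000]
S = R + BᵀPB = [1 0; 0 1] + [288.0000 -204.0000; -204.0000 145.0000] = [289.0000 -204.0000; -204.0000 146.0000]
BᵀPA = [216.0000 84.0000; -150.0000 -59.0000]
K = S⁻¹·BᵀPA = [1.6194 0.3945; 1.2353 0.1471]
A−BK = [-0.7716 -0.1367; 5.5363 0.9896]
AᵀP(A−BK) = [15.5087 2.8547; 2.8547 0.5415]
P' = Q + AᵀP(A−BK) = [18.0087 1.3547; 1.3547 9.5415]
tr(P') = 27.5502


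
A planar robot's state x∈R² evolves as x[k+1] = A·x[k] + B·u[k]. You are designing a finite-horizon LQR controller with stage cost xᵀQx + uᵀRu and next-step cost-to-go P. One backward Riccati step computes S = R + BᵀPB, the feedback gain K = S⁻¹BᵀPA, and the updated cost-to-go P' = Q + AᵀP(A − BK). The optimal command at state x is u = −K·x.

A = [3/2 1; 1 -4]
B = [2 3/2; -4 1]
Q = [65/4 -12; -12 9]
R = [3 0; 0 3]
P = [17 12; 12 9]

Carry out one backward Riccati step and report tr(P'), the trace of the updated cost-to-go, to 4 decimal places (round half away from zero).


BᵀP = [-14.0000 -12.0000; 37.5000 27.0000]
S = R + BᵀPB = [3 0; 0 3] + [20.0000 -33.0000; -33.0000 83.2500] = [23.0000 -33.0000; -33.0000 86.2500]
BᵀPA = [-33.0000 34.0000; 83.2500 -70.5000]
K = S⁻¹·BᵀPA = [-0.1106 0.6773; 0.9229 -0.5583]
A−BK = [0.3370 0.4828; -0.3655 -0.7326]
AᵀP(A−BK) = [2.7687 -1.6748; -1.6748 2.6153]
P' = Q + AᵀP(A−BK) = [19.0187 -13.6748; -13.6748 11.6153]
tr(P') = 30.6339

30.6339


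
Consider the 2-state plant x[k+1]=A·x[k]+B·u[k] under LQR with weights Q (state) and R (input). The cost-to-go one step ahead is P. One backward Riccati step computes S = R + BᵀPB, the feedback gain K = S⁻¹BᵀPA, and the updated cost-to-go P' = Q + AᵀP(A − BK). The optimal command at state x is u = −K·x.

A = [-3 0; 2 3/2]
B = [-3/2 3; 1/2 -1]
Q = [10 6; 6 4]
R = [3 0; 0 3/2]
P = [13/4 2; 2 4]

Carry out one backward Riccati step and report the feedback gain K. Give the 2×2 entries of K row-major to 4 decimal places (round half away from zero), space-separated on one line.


BᵀP = [-3.8750 -1.0000; 7.7500 2.0000]
S = R + BᵀPB = [3 0; 0 3/2] + [5.3125 -10.6250; -10.6250 21.2500] = [8.3125 -10.6250; -10.6250 22.7500]
BᵀPA = [9.6250 -1.5000; -19.2500 3.0000]
K = S⁻¹·BᵀPA = [0.1894 -0.0295; -0.7577 0.1181]
A−BK = [-0.4428 -0.3985; 1.1476 1.6328]
AᵀP(A−BK) = [4.8413 5.5572; 5.5572 8.6015]
P' = Q + AᵀP(A−BK) = [14.8413 11.5572; 11.5572 12.6015]
tr(P') = 27.4428

0.1894 -0.0295 -0.7577 0.1181


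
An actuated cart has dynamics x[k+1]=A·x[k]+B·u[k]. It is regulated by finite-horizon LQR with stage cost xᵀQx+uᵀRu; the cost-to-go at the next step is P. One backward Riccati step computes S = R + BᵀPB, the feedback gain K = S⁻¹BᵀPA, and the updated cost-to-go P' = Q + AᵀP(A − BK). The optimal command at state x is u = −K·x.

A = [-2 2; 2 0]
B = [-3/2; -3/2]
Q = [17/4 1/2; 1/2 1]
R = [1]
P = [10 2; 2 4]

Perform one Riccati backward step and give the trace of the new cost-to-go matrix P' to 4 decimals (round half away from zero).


BᵀP = [-18.0000 -9.0000]
S = R + BᵀPB = [1] + [40.5000] = [41.5000]
BᵀPA = [18.0000 -36.0000]
K = S⁻¹·BᵀPA = [0.4337 -0.8675]
A−BK = [-1.3494 0.6988; 2.6506 -1.3012]
AᵀP(A−BK) = [32.1928 -16.3855; -16.3855 8.7711]
P' = Q + AᵀP(A−BK) = [36.4428 -15.8855; -15.8855 9.7711]
tr(P') = 46.2139

46.2139


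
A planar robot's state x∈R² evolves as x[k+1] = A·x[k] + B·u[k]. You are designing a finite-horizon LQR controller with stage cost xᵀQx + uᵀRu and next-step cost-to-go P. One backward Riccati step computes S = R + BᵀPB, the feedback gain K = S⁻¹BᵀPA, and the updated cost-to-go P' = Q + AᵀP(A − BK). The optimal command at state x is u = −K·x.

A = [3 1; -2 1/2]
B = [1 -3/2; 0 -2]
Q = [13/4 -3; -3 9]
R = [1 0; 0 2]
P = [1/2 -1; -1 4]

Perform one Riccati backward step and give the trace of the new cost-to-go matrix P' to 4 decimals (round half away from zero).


BᵀP = [0.5000 -1.0000; 1.2500 -6.5000]
S = R + BᵀPB = [1 0; 0 2] + [0.5000 1.2500; 1.2500 11.1250] = [1.5000 1.2500; 1.2500 13.1250]
BᵀPA = [3.5000 0.0000; 16.7500 -2.0000]
K = S⁻¹·BᵀPA = [1.3793 0.1379; 1.1448 -0.1655]
A−BK = [3.3379 0.6138; 0.2897 0.1690]
AᵀP(A−BK) = [8.4966 0.2897; 0.2897 0.1690]
P' = Q + AᵀP(A−BK) = [11.7466 -2.7103; -2.7103 9.1690]
tr(P') = 20.9155

20.9155


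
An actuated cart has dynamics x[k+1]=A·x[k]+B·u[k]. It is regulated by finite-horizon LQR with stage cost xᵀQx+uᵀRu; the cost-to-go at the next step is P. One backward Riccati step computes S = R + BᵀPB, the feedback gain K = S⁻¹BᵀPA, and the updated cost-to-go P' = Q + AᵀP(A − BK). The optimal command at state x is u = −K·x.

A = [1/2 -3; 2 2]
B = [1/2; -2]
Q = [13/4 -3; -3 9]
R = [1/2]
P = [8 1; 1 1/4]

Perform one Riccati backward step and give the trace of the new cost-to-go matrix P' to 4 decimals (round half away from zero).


BᵀP = [2.0000 0.0000]
S = R + BᵀPB = [1/2] + [1.0000] = [1.5000]
BᵀPA = [1.0000 -6.0000]
K = S⁻¹·BᵀPA = [0.6667 -4.0000]
A−BK = [0.1667 -1.0000; 3.3333 -6.0000]
AᵀP(A−BK) = [4.3333 -12.0000; -12.0000 37.0000]
P' = Q + AᵀP(A−BK) = [7.5833 -15.0000; -15.0000 46.0000]
tr(P') = 53.5833

53.5833


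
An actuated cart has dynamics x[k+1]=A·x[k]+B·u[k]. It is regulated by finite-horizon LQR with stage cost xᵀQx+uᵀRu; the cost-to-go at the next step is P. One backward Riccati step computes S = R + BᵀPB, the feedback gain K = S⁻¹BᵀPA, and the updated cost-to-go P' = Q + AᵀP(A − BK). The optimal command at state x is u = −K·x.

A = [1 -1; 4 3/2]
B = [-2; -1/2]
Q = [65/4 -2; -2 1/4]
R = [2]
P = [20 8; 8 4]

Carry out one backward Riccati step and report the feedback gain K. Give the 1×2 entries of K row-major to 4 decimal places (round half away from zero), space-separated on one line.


BᵀP = [-44.0000 -18.0000]
S = R + BᵀPB = [2] + [97.0000] = [99.0000]
BᵀPA = [-116.0000 17.0000]
K = S⁻¹·BᵀPA = [-1.1717 0.1717]
A−BK = [-1.3434 -0.6566; 3.4141 1.5859]
AᵀP(A−BK) = [12.0808 3.9192; 3.9192 2.0808]
P' = Q + AᵀP(A−BK) = [28.3308 1.9192; 1.9192 2.3308]
tr(P') = 30.6616

-1.1717 0.1717


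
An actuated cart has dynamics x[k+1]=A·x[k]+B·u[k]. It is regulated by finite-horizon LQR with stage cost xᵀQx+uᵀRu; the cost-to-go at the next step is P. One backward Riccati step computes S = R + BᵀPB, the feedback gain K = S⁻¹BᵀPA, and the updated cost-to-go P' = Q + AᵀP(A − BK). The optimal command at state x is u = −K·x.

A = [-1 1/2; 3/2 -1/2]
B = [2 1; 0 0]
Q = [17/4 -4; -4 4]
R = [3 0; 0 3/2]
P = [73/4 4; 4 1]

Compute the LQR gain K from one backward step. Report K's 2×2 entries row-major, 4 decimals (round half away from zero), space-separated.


-0.2178 0.1267 -0.2178 0.1267

BᵀP = [36.5000 8.0000; 18.2500 4.0000]
S = R + BᵀPB = [3 0; 0 3/2] + [73.0000 36.5000; 36.5000 18.2500] = [76.0000 36.5000; 36.5000 19.7500]
BᵀPA = [-24.5000 14.2500; -12.2500 7.1250]
K = S⁻¹·BᵀPA = [-0.2178 0.1267; -0.2178 0.1267]
A−BK = [-0.3467 0.1200; 1.5000 -0.5000]
AᵀP(A−BK) = [0.4967 -0.2200; -0.2200 0.1050]
P' = Q + AᵀP(A−BK) = [4.7467 -4.2200; -4.2200 4.1050]
tr(P') = 8.8517


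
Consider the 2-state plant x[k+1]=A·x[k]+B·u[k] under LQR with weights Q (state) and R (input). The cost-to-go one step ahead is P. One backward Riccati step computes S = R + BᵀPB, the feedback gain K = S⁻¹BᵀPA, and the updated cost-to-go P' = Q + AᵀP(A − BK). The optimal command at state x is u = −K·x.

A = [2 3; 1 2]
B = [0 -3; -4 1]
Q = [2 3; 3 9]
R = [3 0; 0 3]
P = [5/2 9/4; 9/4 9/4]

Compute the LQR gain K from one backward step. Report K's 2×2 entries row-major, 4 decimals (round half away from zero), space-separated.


-0.4951 -0.8447 -0.4272 -0.6699

BᵀP = [-9.0000 -9.0000; -5.2500 -4.5000]
S = R + BᵀPB = [3 0; 0 3] + [36.0000 18.0000; 18.0000 11.2500] = [39.0000 18.0000; 18.0000 14.2500]
BᵀPA = [-27.0000 -45.0000; -15.0000 -24.7500]
K = S⁻¹·BᵀPA = [-0.4951 -0.8447; -0.4272 -0.6699]
A−BK = [0.7184 0.9903; -0.5534 -0.7087]
AᵀP(A−BK) = [1.4733 2.3956; 2.3956 3.9102]
P' = Q + AᵀP(A−BK) = [3.4733 5.3956; 5.3956 12.9102]
tr(P') = 16.3835


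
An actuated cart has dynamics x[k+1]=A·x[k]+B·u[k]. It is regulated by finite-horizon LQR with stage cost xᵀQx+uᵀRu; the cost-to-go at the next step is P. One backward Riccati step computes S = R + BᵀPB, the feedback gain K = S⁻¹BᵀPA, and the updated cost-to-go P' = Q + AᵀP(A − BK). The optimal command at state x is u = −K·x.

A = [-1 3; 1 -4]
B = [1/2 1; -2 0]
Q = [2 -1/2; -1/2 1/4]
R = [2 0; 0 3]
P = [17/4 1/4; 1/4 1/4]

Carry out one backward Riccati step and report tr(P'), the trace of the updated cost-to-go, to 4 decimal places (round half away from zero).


16.4926

BᵀP = [1.6250 -0.3750; 4.2500 0.2500]
S = R + BᵀPB = [2 0; 0 3] + [1.5625 1.6250; 1.6250 4.2500] = [3.5625 1.6250; 1.6250 7.2500]
BᵀPA = [-2.0000 6.3750; -4.0000 11.7500]
K = S⁻¹·BᵀPA = [-0.3450 1.1698; -0.4744 1.3585]
A−BK = [-0.3531 1.0566; 0.3100 -1.6604]
AᵀP(A−BK) = [1.4124 -4.2264; -4.2264 12.8302]
P' = Q + AᵀP(A−BK) = [3.4124 -4.7264; -4.7264 13.0802]
tr(P') = 16.4926


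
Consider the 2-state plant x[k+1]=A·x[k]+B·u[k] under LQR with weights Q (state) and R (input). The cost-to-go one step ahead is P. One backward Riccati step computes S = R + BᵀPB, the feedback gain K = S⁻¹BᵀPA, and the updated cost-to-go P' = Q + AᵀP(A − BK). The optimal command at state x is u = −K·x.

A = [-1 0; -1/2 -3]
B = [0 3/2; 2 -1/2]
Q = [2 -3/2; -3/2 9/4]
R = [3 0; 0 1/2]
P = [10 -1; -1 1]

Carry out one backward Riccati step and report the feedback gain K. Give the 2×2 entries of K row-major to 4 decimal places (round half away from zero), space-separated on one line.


-0.2114 -0.7917 -0.6200 0.1145

BᵀP = [-2.0000 2.0000; 15.5000 -2.0000]
S = R + BᵀPB = [3 0; 0 1/2] + [4.0000 -4.0000; -4.0000 24.2500] = [7.0000 -4.0000; -4.0000 24.7500]
BᵀPA = [1.0000 -6.0000; -14.5000 6.0000]
K = S⁻¹·BᵀPA = [-0.2114 -0.7917; -0.6200 0.1145]
A−BK = [-0.0700 -0.1717; -0.3871 -1.3593]
AᵀP(A−BK) = [0.4710 0.9515; 0.9515 3.5628]
P' = Q + AᵀP(A−BK) = [2.4710 -0.5485; -0.5485 5.8128]
tr(P') = 8.2838


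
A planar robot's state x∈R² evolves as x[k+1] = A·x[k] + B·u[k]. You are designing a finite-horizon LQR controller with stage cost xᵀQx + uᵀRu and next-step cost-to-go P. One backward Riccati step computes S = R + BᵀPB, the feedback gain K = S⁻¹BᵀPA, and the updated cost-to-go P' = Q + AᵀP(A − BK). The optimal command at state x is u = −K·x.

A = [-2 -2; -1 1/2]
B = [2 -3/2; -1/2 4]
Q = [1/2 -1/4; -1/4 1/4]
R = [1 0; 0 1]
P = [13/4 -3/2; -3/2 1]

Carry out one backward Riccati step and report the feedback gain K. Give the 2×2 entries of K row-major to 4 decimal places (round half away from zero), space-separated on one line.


-0.7188 -0.6192 -0.0562 0.2238

BᵀP = [7.2500 -3.5000; -10.8750 6.2500]
S = R + BᵀPB = [1 0; 0 1] + [16.2500 -24.8750; -24.8750 41.3125] = [17.2500 -24.8750; -24.8750 42.3125]
BᵀPA = [-11.0000 -16.2500; 15.5000 24.8750]
K = S⁻¹·BᵀPA = [-0.7188 -0.6192; -0.0562 0.2238]
A−BK = [-0.6468 -0.4258; -1.1344 -0.7050]
AᵀP(A−BK) = [0.9651 0.7188; 0.7188 0.6192]
P' = Q + AᵀP(A−BK) = [1.4651 0.4688; 0.4688 0.8692]
tr(P') = 2.3344


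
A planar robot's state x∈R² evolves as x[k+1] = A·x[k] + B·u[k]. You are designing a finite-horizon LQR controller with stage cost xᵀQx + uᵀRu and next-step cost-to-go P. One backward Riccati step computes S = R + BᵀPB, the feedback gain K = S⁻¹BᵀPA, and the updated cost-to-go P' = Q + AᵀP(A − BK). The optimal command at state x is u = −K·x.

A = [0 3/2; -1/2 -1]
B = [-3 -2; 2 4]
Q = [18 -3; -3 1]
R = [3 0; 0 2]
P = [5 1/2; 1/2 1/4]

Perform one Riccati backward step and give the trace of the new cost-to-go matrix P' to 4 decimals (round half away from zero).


19.5852

BᵀP = [-14.0000 -1.0000; -8.0000 0.0000]
S = R + BᵀPB = [3 0; 0 2] + [40.0000 24.0000; 24.0000 16.0000] = [43.0000 24.0000; 24.0000 18.0000]
BᵀPA = [0.5000 -20.0000; 0.0000 -12.0000]
K = S⁻¹·BᵀPA = [0.0455 -0.3636; -0.0606 -0.1818]
A−BK = [0.0152 0.0455; -0.3485 0.4545]
AᵀP(A−BK) = [0.0398 -0.0682; -0.0682 0.5455]
P' = Q + AᵀP(A−BK) = [18.0398 -3.0682; -3.0682 1.5455]
tr(P') = 19.5852


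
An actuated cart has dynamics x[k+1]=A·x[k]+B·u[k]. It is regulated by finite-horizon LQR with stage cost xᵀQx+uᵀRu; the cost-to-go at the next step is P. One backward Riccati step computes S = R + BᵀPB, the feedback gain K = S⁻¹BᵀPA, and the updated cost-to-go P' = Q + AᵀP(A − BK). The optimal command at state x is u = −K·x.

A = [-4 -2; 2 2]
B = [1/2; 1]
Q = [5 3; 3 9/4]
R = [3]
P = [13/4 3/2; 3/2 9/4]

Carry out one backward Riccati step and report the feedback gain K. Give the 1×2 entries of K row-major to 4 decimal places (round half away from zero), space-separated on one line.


BᵀP = [3.1250 3.0000]
S = R + BᵀPB = [3] + [4.5625] = [7.5625]
BᵀPA = [-6.5000 -0.2500]
K = S⁻¹·BᵀPA = [-0.8595 -0.0331]
A−BK = [-3.5702 -1.9835; 2.8595 2.0331]
AᵀP(A−BK) = [31.4132 16.7851; 16.7851 9.9917]
P' = Q + AᵀP(A−BK) = [36.4132 19.7851; 19.7851 12.2417]
tr(P') = 48.6550

-0.8595 -0.0331


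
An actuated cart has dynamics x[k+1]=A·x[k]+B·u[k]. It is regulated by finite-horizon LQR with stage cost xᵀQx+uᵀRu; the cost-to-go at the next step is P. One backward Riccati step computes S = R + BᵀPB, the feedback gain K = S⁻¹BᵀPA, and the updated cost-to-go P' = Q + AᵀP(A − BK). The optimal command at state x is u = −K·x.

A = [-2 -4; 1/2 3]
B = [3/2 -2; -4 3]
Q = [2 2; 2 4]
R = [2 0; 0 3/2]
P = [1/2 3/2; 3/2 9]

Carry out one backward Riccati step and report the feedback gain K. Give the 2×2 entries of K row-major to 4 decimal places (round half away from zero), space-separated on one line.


0.0849 -0.2082 0.1910 0.5881

BᵀP = [-5.2500 -33.7500; 3.5000 24.0000]
S = R + BᵀPB = [2 0; 0 3/2] + [127.1250 -90.7500; -90.7500 65.0000] = [129.1250 -90.7500; -90.7500 66.5000]
BᵀPA = [-6.3750 -80.2500; 5.0000 58.0000]
K = S⁻¹·BᵀPA = [0.0849 -0.2082; 0.1910 0.5881]
A−BK = [-1.7453 -2.5116; 0.2665 0.4030]
AᵀP(A−BK) = [0.8360 1.2324; 1.2324 2.1846]
P' = Q + AᵀP(A−BK) = [2.8360 3.2324; 3.2324 6.1846]
tr(P') = 9.0206


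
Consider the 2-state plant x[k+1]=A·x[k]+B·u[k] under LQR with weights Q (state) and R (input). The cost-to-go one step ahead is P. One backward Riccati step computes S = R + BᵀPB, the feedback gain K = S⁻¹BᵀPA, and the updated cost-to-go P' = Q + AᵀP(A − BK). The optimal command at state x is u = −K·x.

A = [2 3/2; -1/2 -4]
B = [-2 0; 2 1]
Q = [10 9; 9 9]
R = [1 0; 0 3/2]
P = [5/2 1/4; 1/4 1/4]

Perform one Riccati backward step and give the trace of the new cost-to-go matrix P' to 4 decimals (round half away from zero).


22.2277

BᵀP = [-4.5000 0.0000; 0.2500 0.2500]
S = R + BᵀPB = [1 0; 0 3/2] + [9.0000 0.0000; 0.0000 0.2500] = [10.0000 0.0000; 0.0000 1.7500]
BᵀPA = [-9.0000 -6.7500; 0.3750 -0.6250]
K = S⁻¹·BᵀPA = [-0.9000 -0.6750; 0.2143 -0.3571]
A−BK = [0.2000 0.1500; 1.0857 -2.2929]
AᵀP(A−BK) = [1.3821 -0.1286; -0.1286 1.8455]
P' = Q + AᵀP(A−BK) = [11.3821 8.8714; 8.8714 10.8455]
tr(P') = 22.2277


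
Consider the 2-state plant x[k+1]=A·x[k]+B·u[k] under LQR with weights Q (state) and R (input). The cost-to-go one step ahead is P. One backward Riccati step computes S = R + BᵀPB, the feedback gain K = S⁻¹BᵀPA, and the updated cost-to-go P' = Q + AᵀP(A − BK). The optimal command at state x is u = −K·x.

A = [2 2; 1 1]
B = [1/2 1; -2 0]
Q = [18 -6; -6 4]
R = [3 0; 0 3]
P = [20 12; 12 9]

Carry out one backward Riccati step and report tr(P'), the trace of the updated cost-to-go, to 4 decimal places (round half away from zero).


BᵀP = [-14.0000 -12.0000; 20.0000 12.0000]
S = R + BᵀPB = [3 0; 0 3] + [17.0000 -14.0000; -14.0000 20.0000] = [20.0000 -14.0000; -14.0000 23.0000]
BᵀPA = [-40.0000 -40.0000; 52.0000 52.0000]
K = S⁻¹·BᵀPA = [-0.7273 -0.7273; 1.8182 1.8182]
A−BK = [0.5455 0.5455; -0.4545 -0.4545]
AᵀP(A−BK) = [13.3636 13.3636; 13.3636 13.3636]
P' = Q + AᵀP(A−BK) = [31.3636 7.3636; 7.3636 17.3636]
tr(P') = 48.7273

48.7273


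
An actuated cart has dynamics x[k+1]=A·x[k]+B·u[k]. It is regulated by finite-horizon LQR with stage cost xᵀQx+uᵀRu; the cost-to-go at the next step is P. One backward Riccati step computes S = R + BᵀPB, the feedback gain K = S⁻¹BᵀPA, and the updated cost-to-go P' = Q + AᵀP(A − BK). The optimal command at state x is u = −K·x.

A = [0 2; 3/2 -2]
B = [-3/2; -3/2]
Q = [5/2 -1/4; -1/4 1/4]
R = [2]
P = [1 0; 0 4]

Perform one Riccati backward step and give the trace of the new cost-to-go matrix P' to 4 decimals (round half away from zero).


19.5236

BᵀP = [-1.5000 -6.0000]
S = R + BᵀPB = [2] + [11.2500] = [13.2500]
BᵀPA = [-9.0000 9.0000]
K = S⁻¹·BᵀPA = [-0.6792 0.6792]
A−BK = [-1.0189 3.0189; 0.4811 -0.9811]
AᵀP(A−BK) = [2.8868 -5.8868; -5.8868 13.8868]
P' = Q + AᵀP(A−BK) = [5.3868 -6.1368; -6.1368 14.1368]
tr(P') = 19.5236


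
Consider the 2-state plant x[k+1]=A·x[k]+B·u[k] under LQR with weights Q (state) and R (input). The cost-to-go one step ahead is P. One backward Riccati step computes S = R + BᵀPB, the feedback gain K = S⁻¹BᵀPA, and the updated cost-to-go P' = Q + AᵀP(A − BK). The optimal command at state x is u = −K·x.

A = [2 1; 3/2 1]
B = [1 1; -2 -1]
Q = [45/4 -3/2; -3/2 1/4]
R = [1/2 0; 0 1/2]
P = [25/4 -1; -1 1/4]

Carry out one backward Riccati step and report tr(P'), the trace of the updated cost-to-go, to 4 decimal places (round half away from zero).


13.5234

BᵀP = [8.2500 -1.5000; 7.2500 -1.2500]
S = R + BᵀPB = [1/2 0; 0 1/2] + [11.2500 9.7500; 9.7500 8.5000] = [11.7500 9.7500; 9.7500 9.0000]
BᵀPA = [14.2500 6.7500; 12.6250 6.0000]
K = S⁻¹·BᵀPA = [0.4825 0.2105; 0.8801 0.4386]
A−BK = [0.6374 0.3509; 3.3450 1.8596]
AᵀP(A−BK) = [1.5760 0.8377; 0.8377 0.4474]
P' = Q + AᵀP(A−BK) = [12.8260 -0.6623; -0.6623 0.6974]
tr(P') = 13.5234


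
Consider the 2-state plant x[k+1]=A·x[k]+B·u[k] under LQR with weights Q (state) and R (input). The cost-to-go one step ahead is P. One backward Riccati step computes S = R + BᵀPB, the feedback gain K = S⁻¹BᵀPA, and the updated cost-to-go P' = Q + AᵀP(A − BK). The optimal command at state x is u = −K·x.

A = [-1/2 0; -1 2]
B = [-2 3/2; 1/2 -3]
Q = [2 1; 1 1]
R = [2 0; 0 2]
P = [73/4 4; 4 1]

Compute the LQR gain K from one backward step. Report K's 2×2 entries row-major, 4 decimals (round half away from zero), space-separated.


0.3781 -0.2913 0.0232 -0.1569

BᵀP = [-34.5000 -7.5000; 15.3750 3.0000]
S = R + BᵀPB = [2 0; 0 2] + [65.2500 -29.2500; -29.2500 14.0625] = [67.2500 -29.2500; -29.2500 16.0625]
BᵀPA = [24.7500 -15.0000; -10.6875 6.0000]
K = S⁻¹·BᵀPA = [0.3781 -0.2913; 0.0232 -0.1569]
A−BK = [0.2215 -0.3472; -1.1196 1.6749]
AᵀP(A−BK) = [0.4520 -0.4674; -0.4674 0.5720]
P' = Q + AᵀP(A−BK) = [2.4520 0.5326; 0.5326 1.5720]
tr(P') = 4.0240


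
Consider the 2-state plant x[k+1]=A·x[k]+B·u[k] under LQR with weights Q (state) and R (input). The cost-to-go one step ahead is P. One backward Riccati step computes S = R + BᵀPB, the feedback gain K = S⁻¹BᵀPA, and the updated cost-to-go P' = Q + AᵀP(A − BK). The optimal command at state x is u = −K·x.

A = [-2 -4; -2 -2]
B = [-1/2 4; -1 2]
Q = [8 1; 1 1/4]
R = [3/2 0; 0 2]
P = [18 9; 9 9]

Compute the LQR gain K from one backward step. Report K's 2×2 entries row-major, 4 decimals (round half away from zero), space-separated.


BᵀP = [-18.0000 -13.5000; 90.0000 54.0000]
S = R + BᵀPB = [3/2 0; 0 2] + [22.5000 -99.0000; -99.0000 468.0000] = [24.0000 -99.0000; -99.0000 470.0000]
BᵀPA = [63.0000 99.0000; -288.0000 -468.0000]
K = S⁻¹·BᵀPA = [0.7424 0.1339; -0.4564 -0.9675]
A−BK = [0.1968 -0.0629; -0.3448 0.0690]
AᵀP(A−BK) = [1.7890 0.9128; 0.9128 1.9351]
P' = Q + AᵀP(A−BK) = [9.7890 1.9128; 1.9128 2.1851]
tr(P') = 11.9741

0.7424 0.1339 -0.4564 -0.9675


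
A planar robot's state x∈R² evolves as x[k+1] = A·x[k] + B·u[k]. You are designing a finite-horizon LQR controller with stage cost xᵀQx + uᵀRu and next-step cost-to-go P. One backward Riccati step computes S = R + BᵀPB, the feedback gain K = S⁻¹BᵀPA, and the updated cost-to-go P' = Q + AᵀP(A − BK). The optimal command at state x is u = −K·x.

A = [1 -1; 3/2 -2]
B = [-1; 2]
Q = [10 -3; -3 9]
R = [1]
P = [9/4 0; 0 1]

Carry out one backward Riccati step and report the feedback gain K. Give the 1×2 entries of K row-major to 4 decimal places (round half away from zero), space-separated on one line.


0.1034 -0.2414

BᵀP = [-2.2500 2.0000]
S = R + BᵀPB = [1] + [6.2500] = [7.2500]
BᵀPA = [0.7500 -1.7500]
K = S⁻¹·BᵀPA = [0.1034 -0.2414]
A−BK = [1.1034 -1.2414; 1.2931 -1.5172]
AᵀP(A−BK) = [4.4224 -5.0690; -5.0690 5.8276]
P' = Q + AᵀP(A−BK) = [14.4224 -8.0690; -8.0690 14.8276]
tr(P') = 29.2500


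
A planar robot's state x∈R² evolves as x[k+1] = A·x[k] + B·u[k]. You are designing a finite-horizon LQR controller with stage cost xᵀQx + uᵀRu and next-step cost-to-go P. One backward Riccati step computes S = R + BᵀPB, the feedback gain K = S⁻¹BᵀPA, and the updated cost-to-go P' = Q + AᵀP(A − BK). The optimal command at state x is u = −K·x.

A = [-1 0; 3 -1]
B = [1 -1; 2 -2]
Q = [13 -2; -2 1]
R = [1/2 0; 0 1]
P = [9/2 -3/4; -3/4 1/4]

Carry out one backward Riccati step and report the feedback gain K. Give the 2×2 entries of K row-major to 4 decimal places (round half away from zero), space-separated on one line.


BᵀP = [3.0000 -0.2500; -3.0000 0.2500]
S = R + BᵀPB = [1/2 0; 0 1] + [2.5000 -2.5000; -2.5000 2.5000] = [3.0000 -2.5000; -2.5000 3.5000]
BᵀPA = [-3.7500 0.2500; 3.7500 -0.2500]
K = S⁻¹·BᵀPA = [-0.8824 0.0588; 0.4412 -0.0294]
A−BK = [0.3235 -0.0882; 5.6471 -1.1765]
AᵀP(A−BK) = [6.2868 -1.1691; -1.1691 0.2279]
P' = Q + AᵀP(A−BK) = [19.2868 -3.1691; -3.1691 1.2279]
tr(P') = 20.5147

-0.8824 0.0588 0.4412 -0.0294


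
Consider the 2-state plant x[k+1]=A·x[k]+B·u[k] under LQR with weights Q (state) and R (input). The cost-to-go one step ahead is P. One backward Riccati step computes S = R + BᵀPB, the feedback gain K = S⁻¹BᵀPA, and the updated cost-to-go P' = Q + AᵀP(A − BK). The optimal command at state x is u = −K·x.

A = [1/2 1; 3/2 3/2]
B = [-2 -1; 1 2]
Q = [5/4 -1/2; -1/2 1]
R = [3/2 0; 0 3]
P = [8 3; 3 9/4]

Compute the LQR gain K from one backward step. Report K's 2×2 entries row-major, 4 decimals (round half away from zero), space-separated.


BᵀP = [-13.0000 -3.7500; -2.0000 1.5000]
S = R + BᵀPB = [3/2 0; 0 3] + [22.2500 5.5000; 5.5000 5.0000] = [23.7500 5.5000; 5.5000 8.0000]
BᵀPA = [-12.1250 -18.6250; 1.2500 0.2500]
K = S⁻¹·BᵀPA = [-0.6502 -0.9413; 0.6033 0.6784]
A−BK = [-0.1972 -0.2042; 0.9437 1.0845]
AᵀP(A−BK) = [2.9243 3.5511; 3.5511 4.3609]
P' = Q + AᵀP(A−BK) = [4.1743 3.0511; 3.0511 5.3609]
tr(P') = 9.5352

-0.6502 -0.9413 0.6033 0.6784


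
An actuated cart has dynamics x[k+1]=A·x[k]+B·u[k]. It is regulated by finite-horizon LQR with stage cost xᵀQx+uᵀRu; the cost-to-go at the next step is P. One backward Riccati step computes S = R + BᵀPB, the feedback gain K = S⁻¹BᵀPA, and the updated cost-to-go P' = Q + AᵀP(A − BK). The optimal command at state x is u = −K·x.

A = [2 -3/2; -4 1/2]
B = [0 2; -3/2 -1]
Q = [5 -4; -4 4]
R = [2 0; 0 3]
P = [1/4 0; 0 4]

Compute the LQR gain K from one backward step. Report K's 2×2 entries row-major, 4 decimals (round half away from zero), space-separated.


BᵀP = [0.0000 -6.0000; 0.5000 -4.0000]
S = R + BᵀPB = [2 0; 0 3] + [9.0000 6.0000; 6.0000 5.0000] = [11.0000 6.0000; 6.0000 8.0000]
BᵀPA = [24.0000 -3.0000; 17.0000 -2.7500]
K = S⁻¹·BᵀPA = [1.7308 -0.1442; 0.8269 -0.2356]
A−BK = [0.3462 -1.0288; -0.5769 0.0481]
AᵀP(A−BK) = [9.4038 -1.2837; -1.2837 0.4820]
P' = Q + AᵀP(A−BK) = [14.4038 -5.2837; -5.2837 4.4820]
tr(P') = 18.8858

1.7308 -0.1442 0.8269 -0.2356


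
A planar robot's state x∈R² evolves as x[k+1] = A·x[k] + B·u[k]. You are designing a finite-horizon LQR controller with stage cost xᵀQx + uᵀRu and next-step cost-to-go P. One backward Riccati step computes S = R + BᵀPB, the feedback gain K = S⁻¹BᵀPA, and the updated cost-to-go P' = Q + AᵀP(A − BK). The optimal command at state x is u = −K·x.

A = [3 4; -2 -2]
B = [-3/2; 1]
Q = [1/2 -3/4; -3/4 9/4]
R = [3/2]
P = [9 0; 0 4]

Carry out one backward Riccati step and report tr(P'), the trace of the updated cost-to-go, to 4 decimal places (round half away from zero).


19.1189

BᵀP = [-13.5000 4.0000]
S = R + BᵀPB = [3/2] + [24.2500] = [25.7500]
BᵀPA = [-48.5000 -62.0000]
K = S⁻¹·BᵀPA = [-1.8835 -2.4078]
A−BK = [0.1748 0.3883; -0.1165 0.4078]
AᵀP(A−BK) = [5.6505 7.2233; 7.2233 10.7184]
P' = Q + AᵀP(A−BK) = [6.1505 6.4733; 6.4733 12.9684]
tr(P') = 19.1189


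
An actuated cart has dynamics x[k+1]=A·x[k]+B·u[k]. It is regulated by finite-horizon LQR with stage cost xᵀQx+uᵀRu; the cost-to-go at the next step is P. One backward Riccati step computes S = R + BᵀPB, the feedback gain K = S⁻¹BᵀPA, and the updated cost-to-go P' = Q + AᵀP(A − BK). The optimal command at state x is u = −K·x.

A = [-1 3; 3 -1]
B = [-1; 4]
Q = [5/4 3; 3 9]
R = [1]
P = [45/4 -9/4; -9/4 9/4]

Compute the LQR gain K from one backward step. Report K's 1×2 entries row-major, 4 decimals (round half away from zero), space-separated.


0.8151 -1.0868

BᵀP = [-20.2500 11.2500]
S = R + BᵀPB = [1] + [65.2500] = [66.2500]
BᵀPA = [54.0000 -72.0000]
K = S⁻¹·BᵀPA = [0.8151 -1.0868]
A−BK = [-0.1849 1.9132; -0.2604 3.3472]
AᵀP(A−BK) = [0.9849 -4.3132; -4.3132 38.7509]
P' = Q + AᵀP(A−BK) = [2.2349 -1.3132; -1.3132 47.7509]
tr(P') = 49.9858


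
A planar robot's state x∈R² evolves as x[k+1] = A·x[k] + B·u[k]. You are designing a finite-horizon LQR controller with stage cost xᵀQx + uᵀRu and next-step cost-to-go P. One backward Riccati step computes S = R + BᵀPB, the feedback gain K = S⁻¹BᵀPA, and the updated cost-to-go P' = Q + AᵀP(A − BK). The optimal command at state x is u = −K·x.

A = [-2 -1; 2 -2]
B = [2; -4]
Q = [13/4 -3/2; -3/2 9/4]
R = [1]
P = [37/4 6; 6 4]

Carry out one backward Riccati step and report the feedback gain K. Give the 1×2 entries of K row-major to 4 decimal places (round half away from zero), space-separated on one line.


0.5000 2.2500

BᵀP = [-5.5000 -4.0000]
S = R + BᵀPB = [1] + [5.0000] = [6.0000]
BᵀPA = [3.0000 13.5000]
K = S⁻¹·BᵀPA = [0.5000 2.2500]
A−BK = [-3.0000 -5.5000; 4.0000 7.0000]
AᵀP(A−BK) = [3.5000 7.7500; 7.7500 18.8750]
P' = Q + AᵀP(A−BK) = [6.7500 6.2500; 6.2500 21.1250]
tr(P') = 27.8750


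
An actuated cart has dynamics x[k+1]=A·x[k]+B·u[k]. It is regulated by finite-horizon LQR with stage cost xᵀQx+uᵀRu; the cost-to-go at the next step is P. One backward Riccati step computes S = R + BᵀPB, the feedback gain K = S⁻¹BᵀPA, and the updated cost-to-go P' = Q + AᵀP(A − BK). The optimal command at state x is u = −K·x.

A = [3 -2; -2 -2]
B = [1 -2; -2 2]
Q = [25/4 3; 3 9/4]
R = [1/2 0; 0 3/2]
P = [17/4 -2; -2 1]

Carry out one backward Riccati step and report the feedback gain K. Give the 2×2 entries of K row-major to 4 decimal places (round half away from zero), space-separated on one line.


BᵀP = [8.2500 -4.0000; -12.5000 6.0000]
S = R + BᵀPB = [1/2 0; 0 3/2] + [16.2500 -24.5000; -24.5000 37.0000] = [16.7500 -24.5000; -24.5000 38.5000]
BᵀPA = [32.7500 -8.5000; -49.5000 13.0000]
K = S⁻¹·BᵀPA = [1.0784 -0.1961; -0.5994 0.2129]
A−BK = [0.7227 -1.3782; 1.3557 -2.8179]
AᵀP(A−BK) = [1.2591 -0.5406; -0.5406 0.5658]
P' = Q + AᵀP(A−BK) = [7.5091 2.4594; 2.4594 2.8158]
tr(P') = 10.3249

1.0784 -0.1961 -0.5994 0.2129


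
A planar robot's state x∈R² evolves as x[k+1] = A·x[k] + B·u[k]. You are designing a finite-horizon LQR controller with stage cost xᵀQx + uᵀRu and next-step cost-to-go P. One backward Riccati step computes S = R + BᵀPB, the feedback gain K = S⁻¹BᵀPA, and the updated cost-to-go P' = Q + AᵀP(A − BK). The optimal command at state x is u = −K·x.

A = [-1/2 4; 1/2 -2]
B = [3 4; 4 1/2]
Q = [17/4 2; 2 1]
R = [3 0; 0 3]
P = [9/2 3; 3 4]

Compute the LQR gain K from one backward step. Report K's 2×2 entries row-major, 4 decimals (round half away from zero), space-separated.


BᵀP = [25.5000 25.0000; 19.5000 14.0000]
S = R + BᵀPB = [3 0; 0 3] + [176.5000 114.5000; 114.5000 85.0000] = [179.5000 114.5000; 114.5000 88.0000]
BᵀPA = [-0.2500 52.0000; -2.7500 50.0000]
K = S⁻¹·BᵀPA = [0.1090 -0.4278; -0.1731 1.1248]
A−BK = [-0.1346 0.7841; 0.1504 -0.8512]
AᵀP(A−BK) = [0.1761 -1.0137; -1.0137 6.0050]
P' = Q + AᵀP(A−BK) = [4.4261 0.9863; 0.9863 7.0050]
tr(P') = 11.4312

0.1090 -0.4278 -0.1731 1.1248


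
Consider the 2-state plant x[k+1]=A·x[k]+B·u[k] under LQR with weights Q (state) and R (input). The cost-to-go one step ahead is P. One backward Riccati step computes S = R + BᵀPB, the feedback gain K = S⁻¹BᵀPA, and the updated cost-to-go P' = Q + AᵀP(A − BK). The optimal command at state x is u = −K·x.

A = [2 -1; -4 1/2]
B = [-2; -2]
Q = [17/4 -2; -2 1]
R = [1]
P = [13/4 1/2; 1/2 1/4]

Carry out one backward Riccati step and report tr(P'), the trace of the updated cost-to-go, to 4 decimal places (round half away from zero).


BᵀP = [-7.5000 -1.5000]
S = R + BᵀPB = [1] + [18.0000] = [19.0000]
BᵀPA = [-9.0000 6.7500]
K = S⁻¹·BᵀPA = [-0.4737 0.3553]
A−BK = [1.0526 -0.2895; -4.9474 1.2105]
AᵀP(A−BK) = [4.7368 -1.3026; -1.3026 0.4145]
P' = Q + AᵀP(A−BK) = [8.9868 -3.3026; -3.3026 1.4145]
tr(P') = 10.4013

10.4013


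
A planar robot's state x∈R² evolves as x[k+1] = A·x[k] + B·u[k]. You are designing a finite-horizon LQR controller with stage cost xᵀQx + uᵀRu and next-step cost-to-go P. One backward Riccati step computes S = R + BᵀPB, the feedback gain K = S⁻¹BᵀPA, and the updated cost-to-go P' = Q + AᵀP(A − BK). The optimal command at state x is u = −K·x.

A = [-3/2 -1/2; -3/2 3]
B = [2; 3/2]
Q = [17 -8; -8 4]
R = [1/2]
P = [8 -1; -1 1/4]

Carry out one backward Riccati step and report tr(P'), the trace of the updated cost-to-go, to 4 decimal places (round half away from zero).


23.0982

BᵀP = [14.5000 -1.6250]
S = R + BᵀPB = [1/2] + [26.5625] = [27.0625]
BᵀPA = [-19.3125 -12.1250]
K = S⁻¹·BᵀPA = [-0.7136 -0.4480]
A−BK = [-0.0727 0.3961; -0.4296 3.6721]
AᵀP(A−BK) = [0.2806 -0.0277; -0.0277 1.8176]
P' = Q + AᵀP(A−BK) = [17.2806 -8.0277; -8.0277 5.8176]
tr(P') = 23.0982


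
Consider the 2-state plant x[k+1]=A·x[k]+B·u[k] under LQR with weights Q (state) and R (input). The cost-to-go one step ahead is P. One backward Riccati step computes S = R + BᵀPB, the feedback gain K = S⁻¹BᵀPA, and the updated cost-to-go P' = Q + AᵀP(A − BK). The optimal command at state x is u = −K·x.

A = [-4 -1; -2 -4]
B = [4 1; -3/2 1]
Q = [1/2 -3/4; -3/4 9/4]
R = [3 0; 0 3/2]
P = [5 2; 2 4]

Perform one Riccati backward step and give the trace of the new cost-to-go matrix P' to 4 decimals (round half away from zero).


BᵀP = [17.0000 2.0000; 7.0000 6.0000]
S = R + BᵀPB = [3 0; 0 3/2] + [65.0000 19.0000; 19.0000 13.0000] = [68.0000 19.0000; 19.0000 14.5000]
BᵀPA = [-72.0000 -25.0000; -40.0000 -31.0000]
K = S⁻¹·BᵀPA = [-0.4544 0.3624; -2.1632 -2.6128]
A−BK = [-0.0192 0.1632; -0.5184 -0.8436]
AᵀP(A−BK) = [8.7552 9.5808; 9.5808 13.0632]
P' = Q + AᵀP(A−BK) = [9.2552 8.8308; 8.8308 15.3132]
tr(P') = 24.5684

24.5684
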